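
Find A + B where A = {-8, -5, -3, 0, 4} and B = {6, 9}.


A + B = {a + b : a ∈ A, b ∈ B}.
Enumerate all |A|·|B| = 5·2 = 10 pairs (a, b) and collect distinct sums.
a = -8: -8+6=-2, -8+9=1
a = -5: -5+6=1, -5+9=4
a = -3: -3+6=3, -3+9=6
a = 0: 0+6=6, 0+9=9
a = 4: 4+6=10, 4+9=13
Collecting distinct sums: A + B = {-2, 1, 3, 4, 6, 9, 10, 13}
|A + B| = 8

A + B = {-2, 1, 3, 4, 6, 9, 10, 13}


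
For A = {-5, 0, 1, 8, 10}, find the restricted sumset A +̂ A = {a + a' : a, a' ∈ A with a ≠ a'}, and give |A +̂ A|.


Restricted sumset: A +̂ A = {a + a' : a ∈ A, a' ∈ A, a ≠ a'}.
Equivalently, take A + A and drop any sum 2a that is achievable ONLY as a + a for a ∈ A (i.e. sums representable only with equal summands).
Enumerate pairs (a, a') with a < a' (symmetric, so each unordered pair gives one sum; this covers all a ≠ a'):
  -5 + 0 = -5
  -5 + 1 = -4
  -5 + 8 = 3
  -5 + 10 = 5
  0 + 1 = 1
  0 + 8 = 8
  0 + 10 = 10
  1 + 8 = 9
  1 + 10 = 11
  8 + 10 = 18
Collected distinct sums: {-5, -4, 1, 3, 5, 8, 9, 10, 11, 18}
|A +̂ A| = 10
(Reference bound: |A +̂ A| ≥ 2|A| - 3 for |A| ≥ 2, with |A| = 5 giving ≥ 7.)

|A +̂ A| = 10


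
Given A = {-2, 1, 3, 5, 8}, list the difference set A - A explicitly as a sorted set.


A - A = {a - a' : a, a' ∈ A}.
Compute a - a' for each ordered pair (a, a'):
a = -2: -2--2=0, -2-1=-3, -2-3=-5, -2-5=-7, -2-8=-10
a = 1: 1--2=3, 1-1=0, 1-3=-2, 1-5=-4, 1-8=-7
a = 3: 3--2=5, 3-1=2, 3-3=0, 3-5=-2, 3-8=-5
a = 5: 5--2=7, 5-1=4, 5-3=2, 5-5=0, 5-8=-3
a = 8: 8--2=10, 8-1=7, 8-3=5, 8-5=3, 8-8=0
Collecting distinct values (and noting 0 appears from a-a):
A - A = {-10, -7, -5, -4, -3, -2, 0, 2, 3, 4, 5, 7, 10}
|A - A| = 13

A - A = {-10, -7, -5, -4, -3, -2, 0, 2, 3, 4, 5, 7, 10}


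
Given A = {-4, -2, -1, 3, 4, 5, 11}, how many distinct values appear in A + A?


A + A = {a + a' : a, a' ∈ A}; |A| = 7.
General bounds: 2|A| - 1 ≤ |A + A| ≤ |A|(|A|+1)/2, i.e. 13 ≤ |A + A| ≤ 28.
Lower bound 2|A|-1 is attained iff A is an arithmetic progression.
Enumerate sums a + a' for a ≤ a' (symmetric, so this suffices):
a = -4: -4+-4=-8, -4+-2=-6, -4+-1=-5, -4+3=-1, -4+4=0, -4+5=1, -4+11=7
a = -2: -2+-2=-4, -2+-1=-3, -2+3=1, -2+4=2, -2+5=3, -2+11=9
a = -1: -1+-1=-2, -1+3=2, -1+4=3, -1+5=4, -1+11=10
a = 3: 3+3=6, 3+4=7, 3+5=8, 3+11=14
a = 4: 4+4=8, 4+5=9, 4+11=15
a = 5: 5+5=10, 5+11=16
a = 11: 11+11=22
Distinct sums: {-8, -6, -5, -4, -3, -2, -1, 0, 1, 2, 3, 4, 6, 7, 8, 9, 10, 14, 15, 16, 22}
|A + A| = 21

|A + A| = 21


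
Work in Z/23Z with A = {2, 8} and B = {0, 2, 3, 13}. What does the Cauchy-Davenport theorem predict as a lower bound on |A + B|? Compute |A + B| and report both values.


Cauchy-Davenport: |A + B| ≥ min(p, |A| + |B| - 1) for A, B nonempty in Z/pZ.
|A| = 2, |B| = 4, p = 23.
CD lower bound = min(23, 2 + 4 - 1) = min(23, 5) = 5.
Compute A + B mod 23 directly:
a = 2: 2+0=2, 2+2=4, 2+3=5, 2+13=15
a = 8: 8+0=8, 8+2=10, 8+3=11, 8+13=21
A + B = {2, 4, 5, 8, 10, 11, 15, 21}, so |A + B| = 8.
Verify: 8 ≥ 5? Yes ✓.

CD lower bound = 5, actual |A + B| = 8.


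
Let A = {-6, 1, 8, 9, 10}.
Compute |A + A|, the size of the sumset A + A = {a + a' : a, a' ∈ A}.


A + A = {a + a' : a, a' ∈ A}; |A| = 5.
General bounds: 2|A| - 1 ≤ |A + A| ≤ |A|(|A|+1)/2, i.e. 9 ≤ |A + A| ≤ 15.
Lower bound 2|A|-1 is attained iff A is an arithmetic progression.
Enumerate sums a + a' for a ≤ a' (symmetric, so this suffices):
a = -6: -6+-6=-12, -6+1=-5, -6+8=2, -6+9=3, -6+10=4
a = 1: 1+1=2, 1+8=9, 1+9=10, 1+10=11
a = 8: 8+8=16, 8+9=17, 8+10=18
a = 9: 9+9=18, 9+10=19
a = 10: 10+10=20
Distinct sums: {-12, -5, 2, 3, 4, 9, 10, 11, 16, 17, 18, 19, 20}
|A + A| = 13

|A + A| = 13


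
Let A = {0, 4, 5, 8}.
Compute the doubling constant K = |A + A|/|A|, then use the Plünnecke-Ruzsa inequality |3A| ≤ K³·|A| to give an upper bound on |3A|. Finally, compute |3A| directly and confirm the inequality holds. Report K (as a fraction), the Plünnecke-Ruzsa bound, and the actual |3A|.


|A| = 4.
Step 1: Compute A + A by enumerating all 16 pairs.
A + A = {0, 4, 5, 8, 9, 10, 12, 13, 16}, so |A + A| = 9.
Step 2: Doubling constant K = |A + A|/|A| = 9/4 = 9/4 ≈ 2.2500.
Step 3: Plünnecke-Ruzsa gives |3A| ≤ K³·|A| = (2.2500)³ · 4 ≈ 45.5625.
Step 4: Compute 3A = A + A + A directly by enumerating all triples (a,b,c) ∈ A³; |3A| = 16.
Step 5: Check 16 ≤ 45.5625? Yes ✓.

K = 9/4, Plünnecke-Ruzsa bound K³|A| ≈ 45.5625, |3A| = 16, inequality holds.


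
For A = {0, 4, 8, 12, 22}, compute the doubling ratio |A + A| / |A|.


|A| = 5.
Compute A + A by enumerating all 25 pairs.
A + A = {0, 4, 8, 12, 16, 20, 22, 24, 26, 30, 34, 44}, so |A + A| = 12.
K = |A + A| / |A| = 12/5 (already in lowest terms) ≈ 2.4000.
Reference: AP of size 5 gives K = 9/5 ≈ 1.8000; a fully generic set of size 5 gives K ≈ 3.0000.

|A| = 5, |A + A| = 12, K = 12/5.


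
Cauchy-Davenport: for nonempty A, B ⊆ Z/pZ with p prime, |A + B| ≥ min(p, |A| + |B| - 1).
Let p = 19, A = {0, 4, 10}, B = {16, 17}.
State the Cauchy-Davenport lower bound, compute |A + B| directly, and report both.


Cauchy-Davenport: |A + B| ≥ min(p, |A| + |B| - 1) for A, B nonempty in Z/pZ.
|A| = 3, |B| = 2, p = 19.
CD lower bound = min(19, 3 + 2 - 1) = min(19, 4) = 4.
Compute A + B mod 19 directly:
a = 0: 0+16=16, 0+17=17
a = 4: 4+16=1, 4+17=2
a = 10: 10+16=7, 10+17=8
A + B = {1, 2, 7, 8, 16, 17}, so |A + B| = 6.
Verify: 6 ≥ 4? Yes ✓.

CD lower bound = 4, actual |A + B| = 6.


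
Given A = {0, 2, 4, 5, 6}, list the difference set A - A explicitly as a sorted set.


A - A = {a - a' : a, a' ∈ A}.
Compute a - a' for each ordered pair (a, a'):
a = 0: 0-0=0, 0-2=-2, 0-4=-4, 0-5=-5, 0-6=-6
a = 2: 2-0=2, 2-2=0, 2-4=-2, 2-5=-3, 2-6=-4
a = 4: 4-0=4, 4-2=2, 4-4=0, 4-5=-1, 4-6=-2
a = 5: 5-0=5, 5-2=3, 5-4=1, 5-5=0, 5-6=-1
a = 6: 6-0=6, 6-2=4, 6-4=2, 6-5=1, 6-6=0
Collecting distinct values (and noting 0 appears from a-a):
A - A = {-6, -5, -4, -3, -2, -1, 0, 1, 2, 3, 4, 5, 6}
|A - A| = 13

A - A = {-6, -5, -4, -3, -2, -1, 0, 1, 2, 3, 4, 5, 6}


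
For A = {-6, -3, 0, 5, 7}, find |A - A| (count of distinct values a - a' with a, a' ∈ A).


A - A = {a - a' : a, a' ∈ A}; |A| = 5.
Bounds: 2|A|-1 ≤ |A - A| ≤ |A|² - |A| + 1, i.e. 9 ≤ |A - A| ≤ 21.
Note: 0 ∈ A - A always (from a - a). The set is symmetric: if d ∈ A - A then -d ∈ A - A.
Enumerate nonzero differences d = a - a' with a > a' (then include -d):
Positive differences: {2, 3, 5, 6, 7, 8, 10, 11, 13}
Full difference set: {0} ∪ (positive diffs) ∪ (negative diffs).
|A - A| = 1 + 2·9 = 19 (matches direct enumeration: 19).

|A - A| = 19


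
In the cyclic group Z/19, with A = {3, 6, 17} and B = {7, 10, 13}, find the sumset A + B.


Work in Z/19Z: reduce every sum a + b modulo 19.
Enumerate all 9 pairs:
a = 3: 3+7=10, 3+10=13, 3+13=16
a = 6: 6+7=13, 6+10=16, 6+13=0
a = 17: 17+7=5, 17+10=8, 17+13=11
Distinct residues collected: {0, 5, 8, 10, 11, 13, 16}
|A + B| = 7 (out of 19 total residues).

A + B = {0, 5, 8, 10, 11, 13, 16}


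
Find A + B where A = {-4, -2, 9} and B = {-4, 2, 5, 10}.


A + B = {a + b : a ∈ A, b ∈ B}.
Enumerate all |A|·|B| = 3·4 = 12 pairs (a, b) and collect distinct sums.
a = -4: -4+-4=-8, -4+2=-2, -4+5=1, -4+10=6
a = -2: -2+-4=-6, -2+2=0, -2+5=3, -2+10=8
a = 9: 9+-4=5, 9+2=11, 9+5=14, 9+10=19
Collecting distinct sums: A + B = {-8, -6, -2, 0, 1, 3, 5, 6, 8, 11, 14, 19}
|A + B| = 12

A + B = {-8, -6, -2, 0, 1, 3, 5, 6, 8, 11, 14, 19}


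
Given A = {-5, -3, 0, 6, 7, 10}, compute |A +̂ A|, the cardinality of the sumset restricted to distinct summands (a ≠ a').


Restricted sumset: A +̂ A = {a + a' : a ∈ A, a' ∈ A, a ≠ a'}.
Equivalently, take A + A and drop any sum 2a that is achievable ONLY as a + a for a ∈ A (i.e. sums representable only with equal summands).
Enumerate pairs (a, a') with a < a' (symmetric, so each unordered pair gives one sum; this covers all a ≠ a'):
  -5 + -3 = -8
  -5 + 0 = -5
  -5 + 6 = 1
  -5 + 7 = 2
  -5 + 10 = 5
  -3 + 0 = -3
  -3 + 6 = 3
  -3 + 7 = 4
  -3 + 10 = 7
  0 + 6 = 6
  0 + 7 = 7
  0 + 10 = 10
  6 + 7 = 13
  6 + 10 = 16
  7 + 10 = 17
Collected distinct sums: {-8, -5, -3, 1, 2, 3, 4, 5, 6, 7, 10, 13, 16, 17}
|A +̂ A| = 14
(Reference bound: |A +̂ A| ≥ 2|A| - 3 for |A| ≥ 2, with |A| = 6 giving ≥ 9.)

|A +̂ A| = 14


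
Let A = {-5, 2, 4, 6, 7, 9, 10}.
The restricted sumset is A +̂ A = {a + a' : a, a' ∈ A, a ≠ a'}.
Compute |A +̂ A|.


Restricted sumset: A +̂ A = {a + a' : a ∈ A, a' ∈ A, a ≠ a'}.
Equivalently, take A + A and drop any sum 2a that is achievable ONLY as a + a for a ∈ A (i.e. sums representable only with equal summands).
Enumerate pairs (a, a') with a < a' (symmetric, so each unordered pair gives one sum; this covers all a ≠ a'):
  -5 + 2 = -3
  -5 + 4 = -1
  -5 + 6 = 1
  -5 + 7 = 2
  -5 + 9 = 4
  -5 + 10 = 5
  2 + 4 = 6
  2 + 6 = 8
  2 + 7 = 9
  2 + 9 = 11
  2 + 10 = 12
  4 + 6 = 10
  4 + 7 = 11
  4 + 9 = 13
  4 + 10 = 14
  6 + 7 = 13
  6 + 9 = 15
  6 + 10 = 16
  7 + 9 = 16
  7 + 10 = 17
  9 + 10 = 19
Collected distinct sums: {-3, -1, 1, 2, 4, 5, 6, 8, 9, 10, 11, 12, 13, 14, 15, 16, 17, 19}
|A +̂ A| = 18
(Reference bound: |A +̂ A| ≥ 2|A| - 3 for |A| ≥ 2, with |A| = 7 giving ≥ 11.)

|A +̂ A| = 18


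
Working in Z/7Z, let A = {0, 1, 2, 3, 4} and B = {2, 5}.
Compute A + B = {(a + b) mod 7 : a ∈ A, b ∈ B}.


Work in Z/7Z: reduce every sum a + b modulo 7.
Enumerate all 10 pairs:
a = 0: 0+2=2, 0+5=5
a = 1: 1+2=3, 1+5=6
a = 2: 2+2=4, 2+5=0
a = 3: 3+2=5, 3+5=1
a = 4: 4+2=6, 4+5=2
Distinct residues collected: {0, 1, 2, 3, 4, 5, 6}
|A + B| = 7 (out of 7 total residues).

A + B = {0, 1, 2, 3, 4, 5, 6}


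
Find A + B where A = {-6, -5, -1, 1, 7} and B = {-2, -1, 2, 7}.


A + B = {a + b : a ∈ A, b ∈ B}.
Enumerate all |A|·|B| = 5·4 = 20 pairs (a, b) and collect distinct sums.
a = -6: -6+-2=-8, -6+-1=-7, -6+2=-4, -6+7=1
a = -5: -5+-2=-7, -5+-1=-6, -5+2=-3, -5+7=2
a = -1: -1+-2=-3, -1+-1=-2, -1+2=1, -1+7=6
a = 1: 1+-2=-1, 1+-1=0, 1+2=3, 1+7=8
a = 7: 7+-2=5, 7+-1=6, 7+2=9, 7+7=14
Collecting distinct sums: A + B = {-8, -7, -6, -4, -3, -2, -1, 0, 1, 2, 3, 5, 6, 8, 9, 14}
|A + B| = 16

A + B = {-8, -7, -6, -4, -3, -2, -1, 0, 1, 2, 3, 5, 6, 8, 9, 14}


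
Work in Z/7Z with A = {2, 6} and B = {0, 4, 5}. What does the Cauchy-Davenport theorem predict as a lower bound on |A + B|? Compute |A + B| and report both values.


Cauchy-Davenport: |A + B| ≥ min(p, |A| + |B| - 1) for A, B nonempty in Z/pZ.
|A| = 2, |B| = 3, p = 7.
CD lower bound = min(7, 2 + 3 - 1) = min(7, 4) = 4.
Compute A + B mod 7 directly:
a = 2: 2+0=2, 2+4=6, 2+5=0
a = 6: 6+0=6, 6+4=3, 6+5=4
A + B = {0, 2, 3, 4, 6}, so |A + B| = 5.
Verify: 5 ≥ 4? Yes ✓.

CD lower bound = 4, actual |A + B| = 5.


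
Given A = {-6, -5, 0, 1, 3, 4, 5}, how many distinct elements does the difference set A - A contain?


A - A = {a - a' : a, a' ∈ A}; |A| = 7.
Bounds: 2|A|-1 ≤ |A - A| ≤ |A|² - |A| + 1, i.e. 13 ≤ |A - A| ≤ 43.
Note: 0 ∈ A - A always (from a - a). The set is symmetric: if d ∈ A - A then -d ∈ A - A.
Enumerate nonzero differences d = a - a' with a > a' (then include -d):
Positive differences: {1, 2, 3, 4, 5, 6, 7, 8, 9, 10, 11}
Full difference set: {0} ∪ (positive diffs) ∪ (negative diffs).
|A - A| = 1 + 2·11 = 23 (matches direct enumeration: 23).

|A - A| = 23


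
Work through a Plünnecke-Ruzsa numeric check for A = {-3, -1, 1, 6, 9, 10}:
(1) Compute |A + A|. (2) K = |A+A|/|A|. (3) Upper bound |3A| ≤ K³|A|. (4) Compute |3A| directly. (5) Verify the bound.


|A| = 6.
Step 1: Compute A + A by enumerating all 36 pairs.
A + A = {-6, -4, -2, 0, 2, 3, 5, 6, 7, 8, 9, 10, 11, 12, 15, 16, 18, 19, 20}, so |A + A| = 19.
Step 2: Doubling constant K = |A + A|/|A| = 19/6 = 19/6 ≈ 3.1667.
Step 3: Plünnecke-Ruzsa gives |3A| ≤ K³·|A| = (3.1667)³ · 6 ≈ 190.5278.
Step 4: Compute 3A = A + A + A directly by enumerating all triples (a,b,c) ∈ A³; |3A| = 35.
Step 5: Check 35 ≤ 190.5278? Yes ✓.

K = 19/6, Plünnecke-Ruzsa bound K³|A| ≈ 190.5278, |3A| = 35, inequality holds.


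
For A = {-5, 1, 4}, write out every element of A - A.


A - A = {a - a' : a, a' ∈ A}.
Compute a - a' for each ordered pair (a, a'):
a = -5: -5--5=0, -5-1=-6, -5-4=-9
a = 1: 1--5=6, 1-1=0, 1-4=-3
a = 4: 4--5=9, 4-1=3, 4-4=0
Collecting distinct values (and noting 0 appears from a-a):
A - A = {-9, -6, -3, 0, 3, 6, 9}
|A - A| = 7

A - A = {-9, -6, -3, 0, 3, 6, 9}


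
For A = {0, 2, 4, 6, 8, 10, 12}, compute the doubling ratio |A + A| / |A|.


|A| = 7.
Compute A + A by enumerating all 49 pairs.
A + A = {0, 2, 4, 6, 8, 10, 12, 14, 16, 18, 20, 22, 24}, so |A + A| = 13.
K = |A + A| / |A| = 13/7 (already in lowest terms) ≈ 1.8571.
Reference: AP of size 7 gives K = 13/7 ≈ 1.8571; a fully generic set of size 7 gives K ≈ 4.0000.

|A| = 7, |A + A| = 13, K = 13/7.


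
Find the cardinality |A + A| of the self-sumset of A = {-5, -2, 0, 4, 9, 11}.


A + A = {a + a' : a, a' ∈ A}; |A| = 6.
General bounds: 2|A| - 1 ≤ |A + A| ≤ |A|(|A|+1)/2, i.e. 11 ≤ |A + A| ≤ 21.
Lower bound 2|A|-1 is attained iff A is an arithmetic progression.
Enumerate sums a + a' for a ≤ a' (symmetric, so this suffices):
a = -5: -5+-5=-10, -5+-2=-7, -5+0=-5, -5+4=-1, -5+9=4, -5+11=6
a = -2: -2+-2=-4, -2+0=-2, -2+4=2, -2+9=7, -2+11=9
a = 0: 0+0=0, 0+4=4, 0+9=9, 0+11=11
a = 4: 4+4=8, 4+9=13, 4+11=15
a = 9: 9+9=18, 9+11=20
a = 11: 11+11=22
Distinct sums: {-10, -7, -5, -4, -2, -1, 0, 2, 4, 6, 7, 8, 9, 11, 13, 15, 18, 20, 22}
|A + A| = 19

|A + A| = 19


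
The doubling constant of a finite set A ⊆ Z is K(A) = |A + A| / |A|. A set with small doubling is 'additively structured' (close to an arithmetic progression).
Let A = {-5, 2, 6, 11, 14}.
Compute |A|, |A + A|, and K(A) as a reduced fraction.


|A| = 5.
Compute A + A by enumerating all 25 pairs.
A + A = {-10, -3, 1, 4, 6, 8, 9, 12, 13, 16, 17, 20, 22, 25, 28}, so |A + A| = 15.
K = |A + A| / |A| = 15/5 = 3/1 ≈ 3.0000.
Reference: AP of size 5 gives K = 9/5 ≈ 1.8000; a fully generic set of size 5 gives K ≈ 3.0000.

|A| = 5, |A + A| = 15, K = 15/5 = 3/1.


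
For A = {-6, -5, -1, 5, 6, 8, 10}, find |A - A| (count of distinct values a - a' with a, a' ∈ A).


A - A = {a - a' : a, a' ∈ A}; |A| = 7.
Bounds: 2|A|-1 ≤ |A - A| ≤ |A|² - |A| + 1, i.e. 13 ≤ |A - A| ≤ 43.
Note: 0 ∈ A - A always (from a - a). The set is symmetric: if d ∈ A - A then -d ∈ A - A.
Enumerate nonzero differences d = a - a' with a > a' (then include -d):
Positive differences: {1, 2, 3, 4, 5, 6, 7, 9, 10, 11, 12, 13, 14, 15, 16}
Full difference set: {0} ∪ (positive diffs) ∪ (negative diffs).
|A - A| = 1 + 2·15 = 31 (matches direct enumeration: 31).

|A - A| = 31


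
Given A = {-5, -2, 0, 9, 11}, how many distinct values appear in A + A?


A + A = {a + a' : a, a' ∈ A}; |A| = 5.
General bounds: 2|A| - 1 ≤ |A + A| ≤ |A|(|A|+1)/2, i.e. 9 ≤ |A + A| ≤ 15.
Lower bound 2|A|-1 is attained iff A is an arithmetic progression.
Enumerate sums a + a' for a ≤ a' (symmetric, so this suffices):
a = -5: -5+-5=-10, -5+-2=-7, -5+0=-5, -5+9=4, -5+11=6
a = -2: -2+-2=-4, -2+0=-2, -2+9=7, -2+11=9
a = 0: 0+0=0, 0+9=9, 0+11=11
a = 9: 9+9=18, 9+11=20
a = 11: 11+11=22
Distinct sums: {-10, -7, -5, -4, -2, 0, 4, 6, 7, 9, 11, 18, 20, 22}
|A + A| = 14

|A + A| = 14


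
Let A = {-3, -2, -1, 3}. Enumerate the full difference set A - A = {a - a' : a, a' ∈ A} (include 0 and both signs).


A - A = {a - a' : a, a' ∈ A}.
Compute a - a' for each ordered pair (a, a'):
a = -3: -3--3=0, -3--2=-1, -3--1=-2, -3-3=-6
a = -2: -2--3=1, -2--2=0, -2--1=-1, -2-3=-5
a = -1: -1--3=2, -1--2=1, -1--1=0, -1-3=-4
a = 3: 3--3=6, 3--2=5, 3--1=4, 3-3=0
Collecting distinct values (and noting 0 appears from a-a):
A - A = {-6, -5, -4, -2, -1, 0, 1, 2, 4, 5, 6}
|A - A| = 11

A - A = {-6, -5, -4, -2, -1, 0, 1, 2, 4, 5, 6}


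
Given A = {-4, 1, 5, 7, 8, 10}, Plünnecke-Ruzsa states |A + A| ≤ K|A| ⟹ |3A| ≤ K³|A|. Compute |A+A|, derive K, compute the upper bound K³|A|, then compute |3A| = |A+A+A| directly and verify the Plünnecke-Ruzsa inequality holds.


|A| = 6.
Step 1: Compute A + A by enumerating all 36 pairs.
A + A = {-8, -3, 1, 2, 3, 4, 6, 8, 9, 10, 11, 12, 13, 14, 15, 16, 17, 18, 20}, so |A + A| = 19.
Step 2: Doubling constant K = |A + A|/|A| = 19/6 = 19/6 ≈ 3.1667.
Step 3: Plünnecke-Ruzsa gives |3A| ≤ K³·|A| = (3.1667)³ · 6 ≈ 190.5278.
Step 4: Compute 3A = A + A + A directly by enumerating all triples (a,b,c) ∈ A³; |3A| = 34.
Step 5: Check 34 ≤ 190.5278? Yes ✓.

K = 19/6, Plünnecke-Ruzsa bound K³|A| ≈ 190.5278, |3A| = 34, inequality holds.


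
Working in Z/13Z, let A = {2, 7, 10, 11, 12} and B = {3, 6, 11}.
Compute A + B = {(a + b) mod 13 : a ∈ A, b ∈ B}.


Work in Z/13Z: reduce every sum a + b modulo 13.
Enumerate all 15 pairs:
a = 2: 2+3=5, 2+6=8, 2+11=0
a = 7: 7+3=10, 7+6=0, 7+11=5
a = 10: 10+3=0, 10+6=3, 10+11=8
a = 11: 11+3=1, 11+6=4, 11+11=9
a = 12: 12+3=2, 12+6=5, 12+11=10
Distinct residues collected: {0, 1, 2, 3, 4, 5, 8, 9, 10}
|A + B| = 9 (out of 13 total residues).

A + B = {0, 1, 2, 3, 4, 5, 8, 9, 10}


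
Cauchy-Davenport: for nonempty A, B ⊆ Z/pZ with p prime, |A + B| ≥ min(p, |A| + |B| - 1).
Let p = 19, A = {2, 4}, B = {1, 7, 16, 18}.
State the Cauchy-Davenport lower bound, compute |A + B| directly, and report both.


Cauchy-Davenport: |A + B| ≥ min(p, |A| + |B| - 1) for A, B nonempty in Z/pZ.
|A| = 2, |B| = 4, p = 19.
CD lower bound = min(19, 2 + 4 - 1) = min(19, 5) = 5.
Compute A + B mod 19 directly:
a = 2: 2+1=3, 2+7=9, 2+16=18, 2+18=1
a = 4: 4+1=5, 4+7=11, 4+16=1, 4+18=3
A + B = {1, 3, 5, 9, 11, 18}, so |A + B| = 6.
Verify: 6 ≥ 5? Yes ✓.

CD lower bound = 5, actual |A + B| = 6.


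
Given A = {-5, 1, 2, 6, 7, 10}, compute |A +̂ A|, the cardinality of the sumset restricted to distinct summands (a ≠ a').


Restricted sumset: A +̂ A = {a + a' : a ∈ A, a' ∈ A, a ≠ a'}.
Equivalently, take A + A and drop any sum 2a that is achievable ONLY as a + a for a ∈ A (i.e. sums representable only with equal summands).
Enumerate pairs (a, a') with a < a' (symmetric, so each unordered pair gives one sum; this covers all a ≠ a'):
  -5 + 1 = -4
  -5 + 2 = -3
  -5 + 6 = 1
  -5 + 7 = 2
  -5 + 10 = 5
  1 + 2 = 3
  1 + 6 = 7
  1 + 7 = 8
  1 + 10 = 11
  2 + 6 = 8
  2 + 7 = 9
  2 + 10 = 12
  6 + 7 = 13
  6 + 10 = 16
  7 + 10 = 17
Collected distinct sums: {-4, -3, 1, 2, 3, 5, 7, 8, 9, 11, 12, 13, 16, 17}
|A +̂ A| = 14
(Reference bound: |A +̂ A| ≥ 2|A| - 3 for |A| ≥ 2, with |A| = 6 giving ≥ 9.)

|A +̂ A| = 14


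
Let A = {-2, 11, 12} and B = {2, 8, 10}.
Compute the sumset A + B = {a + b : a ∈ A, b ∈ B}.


A + B = {a + b : a ∈ A, b ∈ B}.
Enumerate all |A|·|B| = 3·3 = 9 pairs (a, b) and collect distinct sums.
a = -2: -2+2=0, -2+8=6, -2+10=8
a = 11: 11+2=13, 11+8=19, 11+10=21
a = 12: 12+2=14, 12+8=20, 12+10=22
Collecting distinct sums: A + B = {0, 6, 8, 13, 14, 19, 20, 21, 22}
|A + B| = 9

A + B = {0, 6, 8, 13, 14, 19, 20, 21, 22}


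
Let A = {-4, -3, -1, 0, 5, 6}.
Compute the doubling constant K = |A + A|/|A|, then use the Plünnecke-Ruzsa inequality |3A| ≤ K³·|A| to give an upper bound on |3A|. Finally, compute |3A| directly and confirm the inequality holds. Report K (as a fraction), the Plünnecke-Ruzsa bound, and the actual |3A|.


|A| = 6.
Step 1: Compute A + A by enumerating all 36 pairs.
A + A = {-8, -7, -6, -5, -4, -3, -2, -1, 0, 1, 2, 3, 4, 5, 6, 10, 11, 12}, so |A + A| = 18.
Step 2: Doubling constant K = |A + A|/|A| = 18/6 = 18/6 ≈ 3.0000.
Step 3: Plünnecke-Ruzsa gives |3A| ≤ K³·|A| = (3.0000)³ · 6 ≈ 162.0000.
Step 4: Compute 3A = A + A + A directly by enumerating all triples (a,b,c) ∈ A³; |3A| = 29.
Step 5: Check 29 ≤ 162.0000? Yes ✓.

K = 18/6, Plünnecke-Ruzsa bound K³|A| ≈ 162.0000, |3A| = 29, inequality holds.


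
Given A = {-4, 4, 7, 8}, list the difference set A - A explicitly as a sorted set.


A - A = {a - a' : a, a' ∈ A}.
Compute a - a' for each ordered pair (a, a'):
a = -4: -4--4=0, -4-4=-8, -4-7=-11, -4-8=-12
a = 4: 4--4=8, 4-4=0, 4-7=-3, 4-8=-4
a = 7: 7--4=11, 7-4=3, 7-7=0, 7-8=-1
a = 8: 8--4=12, 8-4=4, 8-7=1, 8-8=0
Collecting distinct values (and noting 0 appears from a-a):
A - A = {-12, -11, -8, -4, -3, -1, 0, 1, 3, 4, 8, 11, 12}
|A - A| = 13

A - A = {-12, -11, -8, -4, -3, -1, 0, 1, 3, 4, 8, 11, 12}


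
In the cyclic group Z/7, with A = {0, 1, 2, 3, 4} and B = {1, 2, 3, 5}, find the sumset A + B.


Work in Z/7Z: reduce every sum a + b modulo 7.
Enumerate all 20 pairs:
a = 0: 0+1=1, 0+2=2, 0+3=3, 0+5=5
a = 1: 1+1=2, 1+2=3, 1+3=4, 1+5=6
a = 2: 2+1=3, 2+2=4, 2+3=5, 2+5=0
a = 3: 3+1=4, 3+2=5, 3+3=6, 3+5=1
a = 4: 4+1=5, 4+2=6, 4+3=0, 4+5=2
Distinct residues collected: {0, 1, 2, 3, 4, 5, 6}
|A + B| = 7 (out of 7 total residues).

A + B = {0, 1, 2, 3, 4, 5, 6}


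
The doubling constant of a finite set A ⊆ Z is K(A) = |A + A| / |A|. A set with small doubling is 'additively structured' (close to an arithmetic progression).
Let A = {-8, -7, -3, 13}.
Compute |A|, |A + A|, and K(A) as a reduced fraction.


|A| = 4.
Compute A + A by enumerating all 16 pairs.
A + A = {-16, -15, -14, -11, -10, -6, 5, 6, 10, 26}, so |A + A| = 10.
K = |A + A| / |A| = 10/4 = 5/2 ≈ 2.5000.
Reference: AP of size 4 gives K = 7/4 ≈ 1.7500; a fully generic set of size 4 gives K ≈ 2.5000.

|A| = 4, |A + A| = 10, K = 10/4 = 5/2.


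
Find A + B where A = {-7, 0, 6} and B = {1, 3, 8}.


A + B = {a + b : a ∈ A, b ∈ B}.
Enumerate all |A|·|B| = 3·3 = 9 pairs (a, b) and collect distinct sums.
a = -7: -7+1=-6, -7+3=-4, -7+8=1
a = 0: 0+1=1, 0+3=3, 0+8=8
a = 6: 6+1=7, 6+3=9, 6+8=14
Collecting distinct sums: A + B = {-6, -4, 1, 3, 7, 8, 9, 14}
|A + B| = 8

A + B = {-6, -4, 1, 3, 7, 8, 9, 14}


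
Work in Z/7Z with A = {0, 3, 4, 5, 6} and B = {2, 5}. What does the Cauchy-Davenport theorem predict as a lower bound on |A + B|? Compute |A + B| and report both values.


Cauchy-Davenport: |A + B| ≥ min(p, |A| + |B| - 1) for A, B nonempty in Z/pZ.
|A| = 5, |B| = 2, p = 7.
CD lower bound = min(7, 5 + 2 - 1) = min(7, 6) = 6.
Compute A + B mod 7 directly:
a = 0: 0+2=2, 0+5=5
a = 3: 3+2=5, 3+5=1
a = 4: 4+2=6, 4+5=2
a = 5: 5+2=0, 5+5=3
a = 6: 6+2=1, 6+5=4
A + B = {0, 1, 2, 3, 4, 5, 6}, so |A + B| = 7.
Verify: 7 ≥ 6? Yes ✓.

CD lower bound = 6, actual |A + B| = 7.


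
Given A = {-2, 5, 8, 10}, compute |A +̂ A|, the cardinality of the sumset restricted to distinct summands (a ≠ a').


Restricted sumset: A +̂ A = {a + a' : a ∈ A, a' ∈ A, a ≠ a'}.
Equivalently, take A + A and drop any sum 2a that is achievable ONLY as a + a for a ∈ A (i.e. sums representable only with equal summands).
Enumerate pairs (a, a') with a < a' (symmetric, so each unordered pair gives one sum; this covers all a ≠ a'):
  -2 + 5 = 3
  -2 + 8 = 6
  -2 + 10 = 8
  5 + 8 = 13
  5 + 10 = 15
  8 + 10 = 18
Collected distinct sums: {3, 6, 8, 13, 15, 18}
|A +̂ A| = 6
(Reference bound: |A +̂ A| ≥ 2|A| - 3 for |A| ≥ 2, with |A| = 4 giving ≥ 5.)

|A +̂ A| = 6


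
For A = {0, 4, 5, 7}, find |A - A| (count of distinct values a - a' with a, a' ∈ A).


A - A = {a - a' : a, a' ∈ A}; |A| = 4.
Bounds: 2|A|-1 ≤ |A - A| ≤ |A|² - |A| + 1, i.e. 7 ≤ |A - A| ≤ 13.
Note: 0 ∈ A - A always (from a - a). The set is symmetric: if d ∈ A - A then -d ∈ A - A.
Enumerate nonzero differences d = a - a' with a > a' (then include -d):
Positive differences: {1, 2, 3, 4, 5, 7}
Full difference set: {0} ∪ (positive diffs) ∪ (negative diffs).
|A - A| = 1 + 2·6 = 13 (matches direct enumeration: 13).

|A - A| = 13


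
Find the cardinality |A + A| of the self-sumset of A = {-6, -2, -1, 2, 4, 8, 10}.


A + A = {a + a' : a, a' ∈ A}; |A| = 7.
General bounds: 2|A| - 1 ≤ |A + A| ≤ |A|(|A|+1)/2, i.e. 13 ≤ |A + A| ≤ 28.
Lower bound 2|A|-1 is attained iff A is an arithmetic progression.
Enumerate sums a + a' for a ≤ a' (symmetric, so this suffices):
a = -6: -6+-6=-12, -6+-2=-8, -6+-1=-7, -6+2=-4, -6+4=-2, -6+8=2, -6+10=4
a = -2: -2+-2=-4, -2+-1=-3, -2+2=0, -2+4=2, -2+8=6, -2+10=8
a = -1: -1+-1=-2, -1+2=1, -1+4=3, -1+8=7, -1+10=9
a = 2: 2+2=4, 2+4=6, 2+8=10, 2+10=12
a = 4: 4+4=8, 4+8=12, 4+10=14
a = 8: 8+8=16, 8+10=18
a = 10: 10+10=20
Distinct sums: {-12, -8, -7, -4, -3, -2, 0, 1, 2, 3, 4, 6, 7, 8, 9, 10, 12, 14, 16, 18, 20}
|A + A| = 21

|A + A| = 21


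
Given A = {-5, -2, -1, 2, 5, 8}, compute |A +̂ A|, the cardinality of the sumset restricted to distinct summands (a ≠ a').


Restricted sumset: A +̂ A = {a + a' : a ∈ A, a' ∈ A, a ≠ a'}.
Equivalently, take A + A and drop any sum 2a that is achievable ONLY as a + a for a ∈ A (i.e. sums representable only with equal summands).
Enumerate pairs (a, a') with a < a' (symmetric, so each unordered pair gives one sum; this covers all a ≠ a'):
  -5 + -2 = -7
  -5 + -1 = -6
  -5 + 2 = -3
  -5 + 5 = 0
  -5 + 8 = 3
  -2 + -1 = -3
  -2 + 2 = 0
  -2 + 5 = 3
  -2 + 8 = 6
  -1 + 2 = 1
  -1 + 5 = 4
  -1 + 8 = 7
  2 + 5 = 7
  2 + 8 = 10
  5 + 8 = 13
Collected distinct sums: {-7, -6, -3, 0, 1, 3, 4, 6, 7, 10, 13}
|A +̂ A| = 11
(Reference bound: |A +̂ A| ≥ 2|A| - 3 for |A| ≥ 2, with |A| = 6 giving ≥ 9.)

|A +̂ A| = 11


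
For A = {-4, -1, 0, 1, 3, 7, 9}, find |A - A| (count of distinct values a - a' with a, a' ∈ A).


A - A = {a - a' : a, a' ∈ A}; |A| = 7.
Bounds: 2|A|-1 ≤ |A - A| ≤ |A|² - |A| + 1, i.e. 13 ≤ |A - A| ≤ 43.
Note: 0 ∈ A - A always (from a - a). The set is symmetric: if d ∈ A - A then -d ∈ A - A.
Enumerate nonzero differences d = a - a' with a > a' (then include -d):
Positive differences: {1, 2, 3, 4, 5, 6, 7, 8, 9, 10, 11, 13}
Full difference set: {0} ∪ (positive diffs) ∪ (negative diffs).
|A - A| = 1 + 2·12 = 25 (matches direct enumeration: 25).

|A - A| = 25


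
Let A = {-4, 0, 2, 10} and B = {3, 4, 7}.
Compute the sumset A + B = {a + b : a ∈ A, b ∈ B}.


A + B = {a + b : a ∈ A, b ∈ B}.
Enumerate all |A|·|B| = 4·3 = 12 pairs (a, b) and collect distinct sums.
a = -4: -4+3=-1, -4+4=0, -4+7=3
a = 0: 0+3=3, 0+4=4, 0+7=7
a = 2: 2+3=5, 2+4=6, 2+7=9
a = 10: 10+3=13, 10+4=14, 10+7=17
Collecting distinct sums: A + B = {-1, 0, 3, 4, 5, 6, 7, 9, 13, 14, 17}
|A + B| = 11

A + B = {-1, 0, 3, 4, 5, 6, 7, 9, 13, 14, 17}


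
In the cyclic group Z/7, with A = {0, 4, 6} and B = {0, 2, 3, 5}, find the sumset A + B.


Work in Z/7Z: reduce every sum a + b modulo 7.
Enumerate all 12 pairs:
a = 0: 0+0=0, 0+2=2, 0+3=3, 0+5=5
a = 4: 4+0=4, 4+2=6, 4+3=0, 4+5=2
a = 6: 6+0=6, 6+2=1, 6+3=2, 6+5=4
Distinct residues collected: {0, 1, 2, 3, 4, 5, 6}
|A + B| = 7 (out of 7 total residues).

A + B = {0, 1, 2, 3, 4, 5, 6}


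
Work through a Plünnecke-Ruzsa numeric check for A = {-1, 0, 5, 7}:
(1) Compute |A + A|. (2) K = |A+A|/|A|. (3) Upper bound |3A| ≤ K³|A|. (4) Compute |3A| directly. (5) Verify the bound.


|A| = 4.
Step 1: Compute A + A by enumerating all 16 pairs.
A + A = {-2, -1, 0, 4, 5, 6, 7, 10, 12, 14}, so |A + A| = 10.
Step 2: Doubling constant K = |A + A|/|A| = 10/4 = 10/4 ≈ 2.5000.
Step 3: Plünnecke-Ruzsa gives |3A| ≤ K³·|A| = (2.5000)³ · 4 ≈ 62.5000.
Step 4: Compute 3A = A + A + A directly by enumerating all triples (a,b,c) ∈ A³; |3A| = 19.
Step 5: Check 19 ≤ 62.5000? Yes ✓.

K = 10/4, Plünnecke-Ruzsa bound K³|A| ≈ 62.5000, |3A| = 19, inequality holds.


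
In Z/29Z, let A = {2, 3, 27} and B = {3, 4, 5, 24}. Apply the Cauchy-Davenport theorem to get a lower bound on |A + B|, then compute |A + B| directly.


Cauchy-Davenport: |A + B| ≥ min(p, |A| + |B| - 1) for A, B nonempty in Z/pZ.
|A| = 3, |B| = 4, p = 29.
CD lower bound = min(29, 3 + 4 - 1) = min(29, 6) = 6.
Compute A + B mod 29 directly:
a = 2: 2+3=5, 2+4=6, 2+5=7, 2+24=26
a = 3: 3+3=6, 3+4=7, 3+5=8, 3+24=27
a = 27: 27+3=1, 27+4=2, 27+5=3, 27+24=22
A + B = {1, 2, 3, 5, 6, 7, 8, 22, 26, 27}, so |A + B| = 10.
Verify: 10 ≥ 6? Yes ✓.

CD lower bound = 6, actual |A + B| = 10.


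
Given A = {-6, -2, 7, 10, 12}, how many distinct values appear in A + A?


A + A = {a + a' : a, a' ∈ A}; |A| = 5.
General bounds: 2|A| - 1 ≤ |A + A| ≤ |A|(|A|+1)/2, i.e. 9 ≤ |A + A| ≤ 15.
Lower bound 2|A|-1 is attained iff A is an arithmetic progression.
Enumerate sums a + a' for a ≤ a' (symmetric, so this suffices):
a = -6: -6+-6=-12, -6+-2=-8, -6+7=1, -6+10=4, -6+12=6
a = -2: -2+-2=-4, -2+7=5, -2+10=8, -2+12=10
a = 7: 7+7=14, 7+10=17, 7+12=19
a = 10: 10+10=20, 10+12=22
a = 12: 12+12=24
Distinct sums: {-12, -8, -4, 1, 4, 5, 6, 8, 10, 14, 17, 19, 20, 22, 24}
|A + A| = 15

|A + A| = 15


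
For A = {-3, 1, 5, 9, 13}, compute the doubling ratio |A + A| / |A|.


|A| = 5.
Compute A + A by enumerating all 25 pairs.
A + A = {-6, -2, 2, 6, 10, 14, 18, 22, 26}, so |A + A| = 9.
K = |A + A| / |A| = 9/5 (already in lowest terms) ≈ 1.8000.
Reference: AP of size 5 gives K = 9/5 ≈ 1.8000; a fully generic set of size 5 gives K ≈ 3.0000.

|A| = 5, |A + A| = 9, K = 9/5.


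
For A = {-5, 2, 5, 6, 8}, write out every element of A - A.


A - A = {a - a' : a, a' ∈ A}.
Compute a - a' for each ordered pair (a, a'):
a = -5: -5--5=0, -5-2=-7, -5-5=-10, -5-6=-11, -5-8=-13
a = 2: 2--5=7, 2-2=0, 2-5=-3, 2-6=-4, 2-8=-6
a = 5: 5--5=10, 5-2=3, 5-5=0, 5-6=-1, 5-8=-3
a = 6: 6--5=11, 6-2=4, 6-5=1, 6-6=0, 6-8=-2
a = 8: 8--5=13, 8-2=6, 8-5=3, 8-6=2, 8-8=0
Collecting distinct values (and noting 0 appears from a-a):
A - A = {-13, -11, -10, -7, -6, -4, -3, -2, -1, 0, 1, 2, 3, 4, 6, 7, 10, 11, 13}
|A - A| = 19

A - A = {-13, -11, -10, -7, -6, -4, -3, -2, -1, 0, 1, 2, 3, 4, 6, 7, 10, 11, 13}


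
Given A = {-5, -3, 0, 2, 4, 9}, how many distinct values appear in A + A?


A + A = {a + a' : a, a' ∈ A}; |A| = 6.
General bounds: 2|A| - 1 ≤ |A + A| ≤ |A|(|A|+1)/2, i.e. 11 ≤ |A + A| ≤ 21.
Lower bound 2|A|-1 is attained iff A is an arithmetic progression.
Enumerate sums a + a' for a ≤ a' (symmetric, so this suffices):
a = -5: -5+-5=-10, -5+-3=-8, -5+0=-5, -5+2=-3, -5+4=-1, -5+9=4
a = -3: -3+-3=-6, -3+0=-3, -3+2=-1, -3+4=1, -3+9=6
a = 0: 0+0=0, 0+2=2, 0+4=4, 0+9=9
a = 2: 2+2=4, 2+4=6, 2+9=11
a = 4: 4+4=8, 4+9=13
a = 9: 9+9=18
Distinct sums: {-10, -8, -6, -5, -3, -1, 0, 1, 2, 4, 6, 8, 9, 11, 13, 18}
|A + A| = 16

|A + A| = 16


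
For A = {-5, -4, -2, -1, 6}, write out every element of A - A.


A - A = {a - a' : a, a' ∈ A}.
Compute a - a' for each ordered pair (a, a'):
a = -5: -5--5=0, -5--4=-1, -5--2=-3, -5--1=-4, -5-6=-11
a = -4: -4--5=1, -4--4=0, -4--2=-2, -4--1=-3, -4-6=-10
a = -2: -2--5=3, -2--4=2, -2--2=0, -2--1=-1, -2-6=-8
a = -1: -1--5=4, -1--4=3, -1--2=1, -1--1=0, -1-6=-7
a = 6: 6--5=11, 6--4=10, 6--2=8, 6--1=7, 6-6=0
Collecting distinct values (and noting 0 appears from a-a):
A - A = {-11, -10, -8, -7, -4, -3, -2, -1, 0, 1, 2, 3, 4, 7, 8, 10, 11}
|A - A| = 17

A - A = {-11, -10, -8, -7, -4, -3, -2, -1, 0, 1, 2, 3, 4, 7, 8, 10, 11}


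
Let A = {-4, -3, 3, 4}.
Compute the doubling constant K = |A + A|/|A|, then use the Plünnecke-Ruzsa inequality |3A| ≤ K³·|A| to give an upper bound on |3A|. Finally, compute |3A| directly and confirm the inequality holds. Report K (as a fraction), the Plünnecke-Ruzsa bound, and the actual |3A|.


|A| = 4.
Step 1: Compute A + A by enumerating all 16 pairs.
A + A = {-8, -7, -6, -1, 0, 1, 6, 7, 8}, so |A + A| = 9.
Step 2: Doubling constant K = |A + A|/|A| = 9/4 = 9/4 ≈ 2.2500.
Step 3: Plünnecke-Ruzsa gives |3A| ≤ K³·|A| = (2.2500)³ · 4 ≈ 45.5625.
Step 4: Compute 3A = A + A + A directly by enumerating all triples (a,b,c) ∈ A³; |3A| = 16.
Step 5: Check 16 ≤ 45.5625? Yes ✓.

K = 9/4, Plünnecke-Ruzsa bound K³|A| ≈ 45.5625, |3A| = 16, inequality holds.


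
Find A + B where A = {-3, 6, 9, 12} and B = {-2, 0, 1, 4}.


A + B = {a + b : a ∈ A, b ∈ B}.
Enumerate all |A|·|B| = 4·4 = 16 pairs (a, b) and collect distinct sums.
a = -3: -3+-2=-5, -3+0=-3, -3+1=-2, -3+4=1
a = 6: 6+-2=4, 6+0=6, 6+1=7, 6+4=10
a = 9: 9+-2=7, 9+0=9, 9+1=10, 9+4=13
a = 12: 12+-2=10, 12+0=12, 12+1=13, 12+4=16
Collecting distinct sums: A + B = {-5, -3, -2, 1, 4, 6, 7, 9, 10, 12, 13, 16}
|A + B| = 12

A + B = {-5, -3, -2, 1, 4, 6, 7, 9, 10, 12, 13, 16}


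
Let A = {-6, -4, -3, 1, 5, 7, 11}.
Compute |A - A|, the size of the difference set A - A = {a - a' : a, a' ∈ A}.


A - A = {a - a' : a, a' ∈ A}; |A| = 7.
Bounds: 2|A|-1 ≤ |A - A| ≤ |A|² - |A| + 1, i.e. 13 ≤ |A - A| ≤ 43.
Note: 0 ∈ A - A always (from a - a). The set is symmetric: if d ∈ A - A then -d ∈ A - A.
Enumerate nonzero differences d = a - a' with a > a' (then include -d):
Positive differences: {1, 2, 3, 4, 5, 6, 7, 8, 9, 10, 11, 13, 14, 15, 17}
Full difference set: {0} ∪ (positive diffs) ∪ (negative diffs).
|A - A| = 1 + 2·15 = 31 (matches direct enumeration: 31).

|A - A| = 31


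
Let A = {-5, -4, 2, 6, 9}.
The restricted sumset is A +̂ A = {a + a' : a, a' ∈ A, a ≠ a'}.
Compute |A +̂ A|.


Restricted sumset: A +̂ A = {a + a' : a ∈ A, a' ∈ A, a ≠ a'}.
Equivalently, take A + A and drop any sum 2a that is achievable ONLY as a + a for a ∈ A (i.e. sums representable only with equal summands).
Enumerate pairs (a, a') with a < a' (symmetric, so each unordered pair gives one sum; this covers all a ≠ a'):
  -5 + -4 = -9
  -5 + 2 = -3
  -5 + 6 = 1
  -5 + 9 = 4
  -4 + 2 = -2
  -4 + 6 = 2
  -4 + 9 = 5
  2 + 6 = 8
  2 + 9 = 11
  6 + 9 = 15
Collected distinct sums: {-9, -3, -2, 1, 2, 4, 5, 8, 11, 15}
|A +̂ A| = 10
(Reference bound: |A +̂ A| ≥ 2|A| - 3 for |A| ≥ 2, with |A| = 5 giving ≥ 7.)

|A +̂ A| = 10


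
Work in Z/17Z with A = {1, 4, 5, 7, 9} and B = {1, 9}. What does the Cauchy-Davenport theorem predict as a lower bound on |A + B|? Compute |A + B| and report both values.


Cauchy-Davenport: |A + B| ≥ min(p, |A| + |B| - 1) for A, B nonempty in Z/pZ.
|A| = 5, |B| = 2, p = 17.
CD lower bound = min(17, 5 + 2 - 1) = min(17, 6) = 6.
Compute A + B mod 17 directly:
a = 1: 1+1=2, 1+9=10
a = 4: 4+1=5, 4+9=13
a = 5: 5+1=6, 5+9=14
a = 7: 7+1=8, 7+9=16
a = 9: 9+1=10, 9+9=1
A + B = {1, 2, 5, 6, 8, 10, 13, 14, 16}, so |A + B| = 9.
Verify: 9 ≥ 6? Yes ✓.

CD lower bound = 6, actual |A + B| = 9.


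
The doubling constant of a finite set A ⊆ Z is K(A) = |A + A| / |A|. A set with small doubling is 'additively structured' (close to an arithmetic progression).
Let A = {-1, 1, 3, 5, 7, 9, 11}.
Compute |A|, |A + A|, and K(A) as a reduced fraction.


|A| = 7.
Compute A + A by enumerating all 49 pairs.
A + A = {-2, 0, 2, 4, 6, 8, 10, 12, 14, 16, 18, 20, 22}, so |A + A| = 13.
K = |A + A| / |A| = 13/7 (already in lowest terms) ≈ 1.8571.
Reference: AP of size 7 gives K = 13/7 ≈ 1.8571; a fully generic set of size 7 gives K ≈ 4.0000.

|A| = 7, |A + A| = 13, K = 13/7.


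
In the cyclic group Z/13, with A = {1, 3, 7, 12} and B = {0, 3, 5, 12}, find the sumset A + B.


Work in Z/13Z: reduce every sum a + b modulo 13.
Enumerate all 16 pairs:
a = 1: 1+0=1, 1+3=4, 1+5=6, 1+12=0
a = 3: 3+0=3, 3+3=6, 3+5=8, 3+12=2
a = 7: 7+0=7, 7+3=10, 7+5=12, 7+12=6
a = 12: 12+0=12, 12+3=2, 12+5=4, 12+12=11
Distinct residues collected: {0, 1, 2, 3, 4, 6, 7, 8, 10, 11, 12}
|A + B| = 11 (out of 13 total residues).

A + B = {0, 1, 2, 3, 4, 6, 7, 8, 10, 11, 12}


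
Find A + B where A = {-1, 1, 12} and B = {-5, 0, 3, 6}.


A + B = {a + b : a ∈ A, b ∈ B}.
Enumerate all |A|·|B| = 3·4 = 12 pairs (a, b) and collect distinct sums.
a = -1: -1+-5=-6, -1+0=-1, -1+3=2, -1+6=5
a = 1: 1+-5=-4, 1+0=1, 1+3=4, 1+6=7
a = 12: 12+-5=7, 12+0=12, 12+3=15, 12+6=18
Collecting distinct sums: A + B = {-6, -4, -1, 1, 2, 4, 5, 7, 12, 15, 18}
|A + B| = 11

A + B = {-6, -4, -1, 1, 2, 4, 5, 7, 12, 15, 18}


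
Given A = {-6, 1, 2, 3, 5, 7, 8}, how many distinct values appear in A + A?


A + A = {a + a' : a, a' ∈ A}; |A| = 7.
General bounds: 2|A| - 1 ≤ |A + A| ≤ |A|(|A|+1)/2, i.e. 13 ≤ |A + A| ≤ 28.
Lower bound 2|A|-1 is attained iff A is an arithmetic progression.
Enumerate sums a + a' for a ≤ a' (symmetric, so this suffices):
a = -6: -6+-6=-12, -6+1=-5, -6+2=-4, -6+3=-3, -6+5=-1, -6+7=1, -6+8=2
a = 1: 1+1=2, 1+2=3, 1+3=4, 1+5=6, 1+7=8, 1+8=9
a = 2: 2+2=4, 2+3=5, 2+5=7, 2+7=9, 2+8=10
a = 3: 3+3=6, 3+5=8, 3+7=10, 3+8=11
a = 5: 5+5=10, 5+7=12, 5+8=13
a = 7: 7+7=14, 7+8=15
a = 8: 8+8=16
Distinct sums: {-12, -5, -4, -3, -1, 1, 2, 3, 4, 5, 6, 7, 8, 9, 10, 11, 12, 13, 14, 15, 16}
|A + A| = 21

|A + A| = 21


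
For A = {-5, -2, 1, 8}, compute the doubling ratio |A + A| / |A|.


|A| = 4.
Compute A + A by enumerating all 16 pairs.
A + A = {-10, -7, -4, -1, 2, 3, 6, 9, 16}, so |A + A| = 9.
K = |A + A| / |A| = 9/4 (already in lowest terms) ≈ 2.2500.
Reference: AP of size 4 gives K = 7/4 ≈ 1.7500; a fully generic set of size 4 gives K ≈ 2.5000.

|A| = 4, |A + A| = 9, K = 9/4.


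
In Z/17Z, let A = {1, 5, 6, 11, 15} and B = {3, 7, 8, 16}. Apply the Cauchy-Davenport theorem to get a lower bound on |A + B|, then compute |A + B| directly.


Cauchy-Davenport: |A + B| ≥ min(p, |A| + |B| - 1) for A, B nonempty in Z/pZ.
|A| = 5, |B| = 4, p = 17.
CD lower bound = min(17, 5 + 4 - 1) = min(17, 8) = 8.
Compute A + B mod 17 directly:
a = 1: 1+3=4, 1+7=8, 1+8=9, 1+16=0
a = 5: 5+3=8, 5+7=12, 5+8=13, 5+16=4
a = 6: 6+3=9, 6+7=13, 6+8=14, 6+16=5
a = 11: 11+3=14, 11+7=1, 11+8=2, 11+16=10
a = 15: 15+3=1, 15+7=5, 15+8=6, 15+16=14
A + B = {0, 1, 2, 4, 5, 6, 8, 9, 10, 12, 13, 14}, so |A + B| = 12.
Verify: 12 ≥ 8? Yes ✓.

CD lower bound = 8, actual |A + B| = 12.


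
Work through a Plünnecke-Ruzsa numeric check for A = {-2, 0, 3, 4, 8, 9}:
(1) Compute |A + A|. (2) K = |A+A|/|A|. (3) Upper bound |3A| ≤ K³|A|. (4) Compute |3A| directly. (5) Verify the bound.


|A| = 6.
Step 1: Compute A + A by enumerating all 36 pairs.
A + A = {-4, -2, 0, 1, 2, 3, 4, 6, 7, 8, 9, 11, 12, 13, 16, 17, 18}, so |A + A| = 17.
Step 2: Doubling constant K = |A + A|/|A| = 17/6 = 17/6 ≈ 2.8333.
Step 3: Plünnecke-Ruzsa gives |3A| ≤ K³·|A| = (2.8333)³ · 6 ≈ 136.4722.
Step 4: Compute 3A = A + A + A directly by enumerating all triples (a,b,c) ∈ A³; |3A| = 31.
Step 5: Check 31 ≤ 136.4722? Yes ✓.

K = 17/6, Plünnecke-Ruzsa bound K³|A| ≈ 136.4722, |3A| = 31, inequality holds.


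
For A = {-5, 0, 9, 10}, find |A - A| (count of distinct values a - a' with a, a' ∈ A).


A - A = {a - a' : a, a' ∈ A}; |A| = 4.
Bounds: 2|A|-1 ≤ |A - A| ≤ |A|² - |A| + 1, i.e. 7 ≤ |A - A| ≤ 13.
Note: 0 ∈ A - A always (from a - a). The set is symmetric: if d ∈ A - A then -d ∈ A - A.
Enumerate nonzero differences d = a - a' with a > a' (then include -d):
Positive differences: {1, 5, 9, 10, 14, 15}
Full difference set: {0} ∪ (positive diffs) ∪ (negative diffs).
|A - A| = 1 + 2·6 = 13 (matches direct enumeration: 13).

|A - A| = 13


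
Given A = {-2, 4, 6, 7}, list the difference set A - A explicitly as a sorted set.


A - A = {a - a' : a, a' ∈ A}.
Compute a - a' for each ordered pair (a, a'):
a = -2: -2--2=0, -2-4=-6, -2-6=-8, -2-7=-9
a = 4: 4--2=6, 4-4=0, 4-6=-2, 4-7=-3
a = 6: 6--2=8, 6-4=2, 6-6=0, 6-7=-1
a = 7: 7--2=9, 7-4=3, 7-6=1, 7-7=0
Collecting distinct values (and noting 0 appears from a-a):
A - A = {-9, -8, -6, -3, -2, -1, 0, 1, 2, 3, 6, 8, 9}
|A - A| = 13

A - A = {-9, -8, -6, -3, -2, -1, 0, 1, 2, 3, 6, 8, 9}


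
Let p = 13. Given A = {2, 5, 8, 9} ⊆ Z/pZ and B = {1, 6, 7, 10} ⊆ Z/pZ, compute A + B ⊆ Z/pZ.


Work in Z/13Z: reduce every sum a + b modulo 13.
Enumerate all 16 pairs:
a = 2: 2+1=3, 2+6=8, 2+7=9, 2+10=12
a = 5: 5+1=6, 5+6=11, 5+7=12, 5+10=2
a = 8: 8+1=9, 8+6=1, 8+7=2, 8+10=5
a = 9: 9+1=10, 9+6=2, 9+7=3, 9+10=6
Distinct residues collected: {1, 2, 3, 5, 6, 8, 9, 10, 11, 12}
|A + B| = 10 (out of 13 total residues).

A + B = {1, 2, 3, 5, 6, 8, 9, 10, 11, 12}


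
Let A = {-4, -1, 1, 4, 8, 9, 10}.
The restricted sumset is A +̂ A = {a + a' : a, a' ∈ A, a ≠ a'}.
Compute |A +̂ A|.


Restricted sumset: A +̂ A = {a + a' : a ∈ A, a' ∈ A, a ≠ a'}.
Equivalently, take A + A and drop any sum 2a that is achievable ONLY as a + a for a ∈ A (i.e. sums representable only with equal summands).
Enumerate pairs (a, a') with a < a' (symmetric, so each unordered pair gives one sum; this covers all a ≠ a'):
  -4 + -1 = -5
  -4 + 1 = -3
  -4 + 4 = 0
  -4 + 8 = 4
  -4 + 9 = 5
  -4 + 10 = 6
  -1 + 1 = 0
  -1 + 4 = 3
  -1 + 8 = 7
  -1 + 9 = 8
  -1 + 10 = 9
  1 + 4 = 5
  1 + 8 = 9
  1 + 9 = 10
  1 + 10 = 11
  4 + 8 = 12
  4 + 9 = 13
  4 + 10 = 14
  8 + 9 = 17
  8 + 10 = 18
  9 + 10 = 19
Collected distinct sums: {-5, -3, 0, 3, 4, 5, 6, 7, 8, 9, 10, 11, 12, 13, 14, 17, 18, 19}
|A +̂ A| = 18
(Reference bound: |A +̂ A| ≥ 2|A| - 3 for |A| ≥ 2, with |A| = 7 giving ≥ 11.)

|A +̂ A| = 18
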